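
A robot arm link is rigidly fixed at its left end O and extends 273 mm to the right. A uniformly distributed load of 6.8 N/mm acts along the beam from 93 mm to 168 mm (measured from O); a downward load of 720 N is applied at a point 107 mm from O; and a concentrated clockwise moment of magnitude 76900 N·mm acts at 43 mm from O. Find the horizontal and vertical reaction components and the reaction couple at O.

Resultant of the distributed load: 6.8 × 75 = 510 N at 130.5 mm from O.
ΣF_x = 0: O_x = 0.
ΣF_y = 0: O_y − 6.8·75 − 720 = 0 → O_y = 1230 N.
ΣM about O: M_O − (6.8·75)·130.5 − 720·107 − 76900 = 0 → M_O = 220500 N·mm.

O_x = 0, O_y = 1230 N, M_O = 220500 N·mm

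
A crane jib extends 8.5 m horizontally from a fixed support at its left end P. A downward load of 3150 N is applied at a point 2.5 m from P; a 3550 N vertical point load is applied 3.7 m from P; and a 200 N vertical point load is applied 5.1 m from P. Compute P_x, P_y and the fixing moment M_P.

ΣF_x = 0: P_x = 0.
ΣF_y = 0: P_y − 3150 − 3550 − 200 = 0 → P_y = 6900 N.
ΣM about P: M_P − 3150·2.5 − 3550·3.7 − 200·5.1 = 0 → M_P = 22030 N·m.

P_x = 0, P_y = 6900 N, M_P = 22030 N·m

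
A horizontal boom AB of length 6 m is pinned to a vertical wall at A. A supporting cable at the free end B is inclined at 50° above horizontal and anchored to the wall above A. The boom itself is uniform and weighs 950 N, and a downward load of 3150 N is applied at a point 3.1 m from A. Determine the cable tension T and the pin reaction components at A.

T = 2745 N, A_x = 1764 N, A_y = 1998 N

ΣM about A: T·sin50°·6 − 950·3 − 3150·3.1 = 0 → T = 12615/(6·0.766044) = 2744.62 ≈ 2745 N.
ΣF_x = 0: A_x − T·cos50° = 0 → A_x = 2744.62 × 0.642788 = 1764 N.
ΣF_y = 0: A_y + T·sin50° − 950 − 3150 = 0 → A_y = 4100 − 2744.62 × 0.766044 = 1998 N.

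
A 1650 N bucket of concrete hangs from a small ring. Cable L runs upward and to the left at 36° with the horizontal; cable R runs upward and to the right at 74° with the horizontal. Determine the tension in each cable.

T_L = 484.0 N, T_R = 1421 N

ΣF_x = 0: −T_L·cos36° + T_R·cos74° = 0 → T_R = 2.93508·T_L.
ΣF_y = 0: T_L·sin36° + T_R·sin74° = 1650.
Substitute: T_L·(0.587785 + 2.93508·0.961262) = 1650 → T_L = 483.989 ≈ 484.0 N.
Then T_R = 2.93508 × 483.989 = 1421 N.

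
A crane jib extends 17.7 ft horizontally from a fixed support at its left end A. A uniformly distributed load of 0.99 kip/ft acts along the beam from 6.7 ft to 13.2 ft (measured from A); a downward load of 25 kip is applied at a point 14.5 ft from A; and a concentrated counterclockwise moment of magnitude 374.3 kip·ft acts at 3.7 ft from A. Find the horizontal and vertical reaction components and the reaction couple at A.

Resultant of the distributed load: 0.99 × 6.5 = 6.435 kip at 9.95 ft from A.
ΣF_x = 0: A_x = 0.
ΣF_y = 0: A_y − 0.99·6.5 − 25 = 0 → A_y = 31.43 kip.
ΣM about A: M_A − (0.99·6.5)·9.95 − 25·14.5 + 374.3 = 0 → M_A = 52.23 kip·ft.

A_x = 0, A_y = 31.43 kip, M_A = 52.23 kip·ft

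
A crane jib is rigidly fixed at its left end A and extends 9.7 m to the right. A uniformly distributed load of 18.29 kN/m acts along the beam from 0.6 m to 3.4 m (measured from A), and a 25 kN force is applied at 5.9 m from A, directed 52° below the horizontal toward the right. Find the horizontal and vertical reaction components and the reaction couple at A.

A_x = -15.39 kN, A_y = 70.91 kN, M_A = 218.7 kN·m

Resultant of the distributed load: 18.29 × 2.8 = 51.212 kN at 2 m from A.
ΣF_x = 0: A_x + 25·cos52° = 0 → A_x = -15.39 kN.
ΣF_y = 0: A_y − 18.29·2.8 − 25·sin52° = 0 → A_y = 70.91 kN.
ΣM about A: M_A − (18.29·2.8)·2 − 25·sin52°·5.9 = 0 → M_A = 218.7 kN·m.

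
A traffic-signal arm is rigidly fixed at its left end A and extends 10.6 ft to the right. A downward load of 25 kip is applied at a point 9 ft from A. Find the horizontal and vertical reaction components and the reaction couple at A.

A_x = 0, A_y = 25.00 kip, M_A = 225.0 kip·ft

ΣF_x = 0: A_x = 0.
ΣF_y = 0: A_y − 25 = 0 → A_y = 25.00 kip.
ΣM about A: M_A − 25·9 = 0 → M_A = 225.0 kip·ft.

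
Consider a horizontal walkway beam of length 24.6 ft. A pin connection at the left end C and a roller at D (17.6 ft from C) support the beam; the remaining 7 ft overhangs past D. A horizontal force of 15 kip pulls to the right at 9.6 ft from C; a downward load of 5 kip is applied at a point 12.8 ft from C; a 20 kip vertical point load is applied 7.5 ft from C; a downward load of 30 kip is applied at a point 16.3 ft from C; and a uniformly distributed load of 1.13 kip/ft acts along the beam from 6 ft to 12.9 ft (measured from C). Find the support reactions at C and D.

C_x = -15.00 kip, C_y = 18.67 kip, D_y = 44.13 kip

Resultant of the distributed load: 1.13 × 6.9 = 7.797 kip at 9.45 ft from C.
ΣM about C: D_y·17.6 − 5·12.8 − 20·7.5 − 30·16.3 − (1.13·6.9)·9.45 = 0 → D_y = 776.68165/17.6 = 44.1296 ≈ 44.13 kip.
ΣF_y = 0: C_y + 44.1296 − 5 − 20 − 30 − 1.13·6.9 = 0 → C_y = 18.67 kip.
ΣF_x = 0: C_x + 15 = 0 → C_x = -15.00 kip.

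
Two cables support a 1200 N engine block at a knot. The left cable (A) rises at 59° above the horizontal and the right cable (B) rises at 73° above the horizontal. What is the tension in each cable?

ΣF_x = 0: −T_A·cos59° + T_B·cos73° = 0 → T_B = 1.76159·T_A.
ΣF_y = 0: T_A·sin59° + T_B·sin73° = 1200.
Substitute: T_A·(0.857167 + 1.76159·0.956305) = 1200 → T_A = 472.109 ≈ 472.1 N.
Then T_B = 1.76159 × 472.109 = 831.7 N.

T_A = 472.1 N, T_B = 831.7 N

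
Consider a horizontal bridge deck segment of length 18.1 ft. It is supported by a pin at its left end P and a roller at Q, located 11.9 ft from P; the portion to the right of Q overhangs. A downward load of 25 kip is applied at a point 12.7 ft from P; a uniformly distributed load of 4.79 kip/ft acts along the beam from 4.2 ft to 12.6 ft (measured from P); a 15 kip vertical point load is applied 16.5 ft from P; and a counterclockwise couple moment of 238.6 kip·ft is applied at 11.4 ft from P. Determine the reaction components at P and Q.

Resultant of the distributed load: 4.79 × 8.4 = 40.236 kip at 8.4 ft from P.
Moments about P: Q_y·11.9 − 25·12.7 − (4.79·8.4)·8.4 − 15·16.5 + 238.6 = 0 → Q_y = 664.3824/11.9 = 55.8305 ≈ 55.83 kip.
ΣF_y = 0: P_y + 55.8305 − 25 − 4.79·8.4 − 15 = 0 → P_y = 24.41 kip.
ΣF_x = 0: no horizontal applied forces, so P_x = 0.

P_x = 0, P_y = 24.41 kip, Q_y = 55.83 kip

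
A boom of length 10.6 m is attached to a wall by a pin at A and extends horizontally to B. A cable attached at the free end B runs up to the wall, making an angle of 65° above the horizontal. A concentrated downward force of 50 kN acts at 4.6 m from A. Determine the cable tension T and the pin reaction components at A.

ΣM about A: T·sin65°·10.6 − 50·4.6 = 0 → T = 230/(10.6·0.906308) = 23.9412 ≈ 23.94 kN.
ΣF_x = 0: A_x − T·cos65° = 0 → A_x = 23.9412 × 0.422618 = 10.12 kN.
ΣF_y = 0: A_y + T·sin65° − 50 = 0 → A_y = 50 − 23.9412 × 0.906308 = 28.30 kN.

T = 23.94 kN, A_x = 10.12 kN, A_y = 28.30 kN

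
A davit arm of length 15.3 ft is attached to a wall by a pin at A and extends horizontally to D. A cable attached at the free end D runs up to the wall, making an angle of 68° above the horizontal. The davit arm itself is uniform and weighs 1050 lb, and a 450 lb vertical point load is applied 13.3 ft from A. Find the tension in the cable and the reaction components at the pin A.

T = 988.1 lb, A_x = 370.2 lb, A_y = 583.8 lb

ΣM about A: T·sin68°·15.3 − 1050·7.65 − 450·13.3 = 0 → T = 14017.5/(15.3·0.927184) = 988.128 ≈ 988.1 lb.
ΣF_x = 0: A_x − T·cos68° = 0 → A_x = 988.128 × 0.374607 = 370.2 lb.
ΣF_y = 0: A_y + T·sin68° − 1050 − 450 = 0 → A_y = 1500 − 988.128 × 0.927184 = 583.8 lb.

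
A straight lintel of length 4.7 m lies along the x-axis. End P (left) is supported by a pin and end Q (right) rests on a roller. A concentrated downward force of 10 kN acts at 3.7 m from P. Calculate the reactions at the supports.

Taking moments about P: Q_y·4.7 − 10·3.7 = 0 → Q_y = 37/4.7 = 7.87234 ≈ 7.872 kN.
ΣF_y = 0: P_y + 7.87234 − 10 = 0 → P_y = 2.128 kN.
ΣF_x = 0: no horizontal applied forces, so P_x = 0.

P_x = 0, P_y = 2.128 kN, Q_y = 7.872 kN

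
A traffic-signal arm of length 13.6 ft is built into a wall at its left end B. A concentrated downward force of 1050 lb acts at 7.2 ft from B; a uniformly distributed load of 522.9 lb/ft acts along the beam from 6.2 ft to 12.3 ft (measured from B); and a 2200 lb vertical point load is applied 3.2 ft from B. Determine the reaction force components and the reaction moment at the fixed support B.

B_x = 0, B_y = 6440 lb, M_B = 44100 lb·ft

Resultant of the distributed load: 522.9 × 6.1 = 3189.69 lb at 9.25 ft from B.
ΣF_x = 0: B_x = 0.
ΣF_y = 0: B_y − 1050 − 522.9·6.1 − 2200 = 0 → B_y = 6440 lb.
ΣM about B: M_B − 1050·7.2 − (522.9·6.1)·9.25 − 2200·3.2 = 0 → M_B = 44100 lb·ft.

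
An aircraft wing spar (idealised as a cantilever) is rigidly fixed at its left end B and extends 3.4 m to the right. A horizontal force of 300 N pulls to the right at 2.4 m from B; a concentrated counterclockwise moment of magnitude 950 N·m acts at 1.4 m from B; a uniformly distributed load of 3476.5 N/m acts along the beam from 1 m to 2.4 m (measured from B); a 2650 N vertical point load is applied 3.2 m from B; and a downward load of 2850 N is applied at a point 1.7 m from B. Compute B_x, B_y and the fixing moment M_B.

B_x = -300.0 N, B_y = 10370 N, M_B = 20650 N·m

Resultant of the distributed load: 3476.5 × 1.4 = 4867.1 N at 1.7 m from B.
ΣF_x = 0: B_x + 300 = 0 → B_x = -300.0 N.
ΣF_y = 0: B_y − 3476.5·1.4 − 2650 − 2850 = 0 → B_y = 10370 N.
ΣM about B: M_B + 950 − (3476.5·1.4)·1.7 − 2650·3.2 − 2850·1.7 = 0 → M_B = 20650 N·m.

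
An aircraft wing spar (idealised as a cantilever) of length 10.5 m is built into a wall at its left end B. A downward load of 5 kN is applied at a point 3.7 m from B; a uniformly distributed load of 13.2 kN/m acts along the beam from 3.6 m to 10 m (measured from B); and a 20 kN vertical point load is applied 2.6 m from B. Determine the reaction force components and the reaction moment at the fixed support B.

Resultant of the distributed load: 13.2 × 6.4 = 84.48 kN at 6.8 m from B.
ΣF_x = 0: B_x = 0.
ΣF_y = 0: B_y − 5 − 13.2·6.4 − 20 = 0 → B_y = 109.5 kN.
ΣM about B: M_B − 5·3.7 − (13.2·6.4)·6.8 − 20·2.6 = 0 → M_B = 645.0 kN·m.

B_x = 0, B_y = 109.5 kN, M_B = 645.0 kN·m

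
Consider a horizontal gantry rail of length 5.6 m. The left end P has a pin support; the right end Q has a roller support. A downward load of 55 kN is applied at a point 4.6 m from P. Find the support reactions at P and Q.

P_x = 0, P_y = 9.821 kN, Q_y = 45.18 kN

Moments about P: Q_y·5.6 − 55·4.6 = 0 → Q_y = 253/5.6 = 45.1786 ≈ 45.18 kN.
ΣF_y = 0: P_y + 45.1786 − 55 = 0 → P_y = 9.821 kN.
ΣF_x = 0: no horizontal applied forces, so P_x = 0.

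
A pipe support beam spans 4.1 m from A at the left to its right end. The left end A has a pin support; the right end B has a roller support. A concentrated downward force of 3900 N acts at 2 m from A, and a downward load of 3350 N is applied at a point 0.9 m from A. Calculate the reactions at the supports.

A_x = 0, A_y = 4612 N, B_y = 2638 N

Moments about A: B_y·4.1 − 3900·2 − 3350·0.9 = 0 → B_y = 10815/4.1 = 2637.8 ≈ 2638 N.
ΣF_y = 0: A_y + 2637.8 − 3900 − 3350 = 0 → A_y = 4612 N.
ΣF_x = 0: no horizontal applied forces, so A_x = 0.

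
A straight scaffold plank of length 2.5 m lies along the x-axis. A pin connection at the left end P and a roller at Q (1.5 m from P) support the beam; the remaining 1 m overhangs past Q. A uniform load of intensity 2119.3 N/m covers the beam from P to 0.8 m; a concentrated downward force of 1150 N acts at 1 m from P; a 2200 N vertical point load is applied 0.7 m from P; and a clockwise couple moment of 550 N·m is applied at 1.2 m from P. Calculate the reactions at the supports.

P_x = 0, P_y = 2433 N, Q_y = 2612 N

Resultant of the distributed load: 2119.3 × 0.8 = 1695.44 N at 0.4 m from P.
Moments about P: Q_y·1.5 − (2119.3·0.8)·0.4 − 1150·1 − 2200·0.7 − 550 = 0 → Q_y = 3918.176/1.5 = 2612.12 ≈ 2612 N.
ΣF_y = 0: P_y + 2612.12 − 2119.3·0.8 − 1150 − 2200 = 0 → P_y = 2433 N.
ΣF_x = 0: no horizontal applied forces, so P_x = 0.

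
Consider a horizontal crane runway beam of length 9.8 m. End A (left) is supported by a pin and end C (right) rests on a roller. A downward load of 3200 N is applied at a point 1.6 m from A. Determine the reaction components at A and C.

Moments about A: C_y·9.8 − 3200·1.6 = 0 → C_y = 5120/9.8 = 522.449 ≈ 522.4 N.
ΣF_y = 0: A_y + 522.449 − 3200 = 0 → A_y = 2678 N.
ΣF_x = 0: no horizontal applied forces, so A_x = 0.

A_x = 0, A_y = 2678 N, C_y = 522.4 N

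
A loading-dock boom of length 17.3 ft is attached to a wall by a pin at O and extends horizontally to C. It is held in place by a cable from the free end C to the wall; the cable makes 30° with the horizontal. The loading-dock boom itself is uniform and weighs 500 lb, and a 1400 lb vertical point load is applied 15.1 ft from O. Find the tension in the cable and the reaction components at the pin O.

ΣM about O: T·sin30°·17.3 − 500·8.65 − 1400·15.1 = 0 → T = 25465/(17.3·0.5) = 2943.93 ≈ 2944 lb.
ΣF_x = 0: O_x − T·cos30° = 0 → O_x = 2943.93 × 0.866025 = 2550 lb.
ΣF_y = 0: O_y + T·sin30° − 500 − 1400 = 0 → O_y = 1900 − 2943.93 × 0.5 = 428.0 lb.

T = 2944 lb, O_x = 2550 lb, O_y = 428.0 lb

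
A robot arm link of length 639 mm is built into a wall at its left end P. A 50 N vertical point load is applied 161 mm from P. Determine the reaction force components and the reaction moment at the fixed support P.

ΣF_x = 0: P_x = 0.
ΣF_y = 0: P_y − 50 = 0 → P_y = 50.00 N.
ΣM about P: M_P − 50·161 = 0 → M_P = 8050 N·mm.

P_x = 0, P_y = 50.00 N, M_P = 8050 N·mm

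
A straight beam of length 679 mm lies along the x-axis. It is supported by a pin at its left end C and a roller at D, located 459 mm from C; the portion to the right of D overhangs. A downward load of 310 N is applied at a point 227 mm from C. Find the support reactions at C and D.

C_x = 0, C_y = 156.7 N, D_y = 153.3 N

ΣM about C: D_y·459 − 310·227 = 0 → D_y = 70370/459 = 153.312 ≈ 153.3 N.
ΣF_y = 0: C_y + 153.312 − 310 = 0 → C_y = 156.7 N.
ΣF_x = 0: no horizontal applied forces, so C_x = 0.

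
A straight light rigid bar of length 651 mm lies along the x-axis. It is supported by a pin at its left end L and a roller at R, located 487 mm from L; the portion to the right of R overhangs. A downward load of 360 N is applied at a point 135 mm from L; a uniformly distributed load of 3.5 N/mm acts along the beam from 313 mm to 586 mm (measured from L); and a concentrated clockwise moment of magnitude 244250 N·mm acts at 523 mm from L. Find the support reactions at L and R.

Resultant of the distributed load: 3.5 × 273 = 955.5 N at 449.5 mm from L.
Taking moments about L: R_y·487 − 360·135 − (3.5·273)·449.5 − 244250 = 0 → R_y = 722347.25/487 = 1483.26 ≈ 1483 N.
ΣF_y = 0: L_y + 1483.26 − 360 − 3.5·273 = 0 → L_y = -167.8 N.
ΣF_x = 0: no horizontal applied forces, so L_x = 0.

L_x = 0, L_y = -167.8 N, R_y = 1483 N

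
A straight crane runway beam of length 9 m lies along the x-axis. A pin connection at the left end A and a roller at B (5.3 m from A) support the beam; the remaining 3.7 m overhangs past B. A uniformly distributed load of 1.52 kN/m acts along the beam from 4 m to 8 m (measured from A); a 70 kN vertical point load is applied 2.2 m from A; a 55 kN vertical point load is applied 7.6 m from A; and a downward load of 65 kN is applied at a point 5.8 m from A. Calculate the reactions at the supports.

Resultant of the distributed load: 1.52 × 4 = 6.08 kN at 6 m from A.
Moments about A: B_y·5.3 − (1.52·4)·6 − 70·2.2 − 55·7.6 − 65·5.8 = 0 → B_y = 985.48/5.3 = 185.94 ≈ 185.9 kN.
ΣF_y = 0: A_y + 185.94 − 1.52·4 − 70 − 55 − 65 = 0 → A_y = 10.14 kN.
ΣF_x = 0: no horizontal applied forces, so A_x = 0.

A_x = 0, A_y = 10.14 kN, B_y = 185.9 kN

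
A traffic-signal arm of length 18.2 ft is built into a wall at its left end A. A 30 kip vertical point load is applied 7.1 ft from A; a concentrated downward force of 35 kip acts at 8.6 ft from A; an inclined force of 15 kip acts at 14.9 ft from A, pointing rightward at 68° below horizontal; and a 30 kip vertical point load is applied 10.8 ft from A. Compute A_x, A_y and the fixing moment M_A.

A_x = -5.619 kip, A_y = 108.9 kip, M_A = 1045 kip·ft

ΣF_x = 0: A_x + 15·cos68° = 0 → A_x = -5.619 kip.
ΣF_y = 0: A_y − 30 − 35 − 15·sin68° − 30 = 0 → A_y = 108.9 kip.
ΣM about A: M_A − 30·7.1 − 35·8.6 − 15·sin68°·14.9 − 30·10.8 = 0 → M_A = 1045 kip·ft.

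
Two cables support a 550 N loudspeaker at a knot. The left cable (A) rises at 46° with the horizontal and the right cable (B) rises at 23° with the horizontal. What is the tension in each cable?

ΣF_x = 0: −T_A·cos46° + T_B·cos23° = 0 → T_B = 0.754649·T_A.
ΣF_y = 0: T_A·sin46° + T_B·sin23° = 550.
Substitute: T_A·(0.71934 + 0.754649·0.390731) = 550 → T_A = 542.297 ≈ 542.3 N.
Then T_B = 0.754649 × 542.297 = 409.2 N.

T_A = 542.3 N, T_B = 409.2 N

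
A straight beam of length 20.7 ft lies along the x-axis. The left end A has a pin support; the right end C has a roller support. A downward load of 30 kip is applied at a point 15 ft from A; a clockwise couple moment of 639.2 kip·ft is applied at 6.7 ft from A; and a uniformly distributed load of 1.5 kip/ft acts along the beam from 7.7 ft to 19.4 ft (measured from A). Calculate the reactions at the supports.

Resultant of the distributed load: 1.5 × 11.7 = 17.55 kip at 13.55 ft from A.
Moments about A: C_y·20.7 − 30·15 − 639.2 − (1.5·11.7)·13.55 = 0 → C_y = 1327.0025/20.7 = 64.1064 ≈ 64.11 kip.
ΣF_y = 0: A_y + 64.1064 − 30 − 1.5·11.7 = 0 → A_y = -16.56 kip.
ΣF_x = 0: no horizontal applied forces, so A_x = 0.

A_x = 0, A_y = -16.56 kip, C_y = 64.11 kip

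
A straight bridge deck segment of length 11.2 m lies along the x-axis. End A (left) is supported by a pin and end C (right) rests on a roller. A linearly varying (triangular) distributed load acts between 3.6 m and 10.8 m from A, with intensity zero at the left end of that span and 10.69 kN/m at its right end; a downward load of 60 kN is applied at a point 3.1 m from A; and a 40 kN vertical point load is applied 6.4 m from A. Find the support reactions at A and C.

Resultant of the triangular load: ½ × 10.69 × 7.2 = 38.484 kN, acting at 8.4 m from A (one-third of the span from the peak).
Moments about A: C_y·11.2 − (½·10.69·7.2)·8.4 − 60·3.1 − 40·6.4 = 0 → C_y = 765.2656/11.2 = 68.3273 ≈ 68.33 kN.
ΣF_y = 0: A_y + 68.3273 − ½·10.69·7.2 − 60 − 40 = 0 → A_y = 70.16 kN.
ΣF_x = 0: no horizontal applied forces, so A_x = 0.

A_x = 0, A_y = 70.16 kN, C_y = 68.33 kN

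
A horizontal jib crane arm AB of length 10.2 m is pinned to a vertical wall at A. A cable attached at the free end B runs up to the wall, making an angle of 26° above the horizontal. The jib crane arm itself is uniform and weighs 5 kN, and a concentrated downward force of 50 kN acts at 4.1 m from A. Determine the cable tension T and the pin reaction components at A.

ΣM about A: T·sin26°·10.2 − 5·5.1 − 50·4.1 = 0 → T = 230.5/(10.2·0.438371) = 51.55 kN.
ΣF_x = 0: A_x − T·cos26° = 0 → A_x = 51.55 × 0.898794 = 46.33 kN.
ΣF_y = 0: A_y + T·sin26° − 5 − 50 = 0 → A_y = 55 − 51.55 × 0.438371 = 32.40 kN.

T = 51.55 kN, A_x = 46.33 kN, A_y = 32.40 kN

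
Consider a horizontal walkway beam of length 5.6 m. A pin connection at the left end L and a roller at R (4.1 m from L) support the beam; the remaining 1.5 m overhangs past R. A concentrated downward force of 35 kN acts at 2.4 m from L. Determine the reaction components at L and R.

ΣM about L: R_y·4.1 − 35·2.4 = 0 → R_y = 84/4.1 = 20.4878 ≈ 20.49 kN.
ΣF_y = 0: L_y + 20.4878 − 35 = 0 → L_y = 14.51 kN.
ΣF_x = 0: no horizontal applied forces, so L_x = 0.

L_x = 0, L_y = 14.51 kN, R_y = 20.49 kN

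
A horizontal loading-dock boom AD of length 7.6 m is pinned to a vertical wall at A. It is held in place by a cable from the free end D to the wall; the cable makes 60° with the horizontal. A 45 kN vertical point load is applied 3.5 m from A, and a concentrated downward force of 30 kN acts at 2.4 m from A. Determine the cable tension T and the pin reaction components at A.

ΣM about A: T·sin60°·7.6 − 45·3.5 − 30·2.4 = 0 → T = 229.5/(7.6·0.866025) = 34.8689 ≈ 34.87 kN.
ΣF_x = 0: A_x − T·cos60° = 0 → A_x = 34.8689 × 0.5 = 17.43 kN.
ΣF_y = 0: A_y + T·sin60° − 45 − 30 = 0 → A_y = 75 − 34.8689 × 0.866025 = 44.80 kN.

T = 34.87 kN, A_x = 17.43 kN, A_y = 44.80 kN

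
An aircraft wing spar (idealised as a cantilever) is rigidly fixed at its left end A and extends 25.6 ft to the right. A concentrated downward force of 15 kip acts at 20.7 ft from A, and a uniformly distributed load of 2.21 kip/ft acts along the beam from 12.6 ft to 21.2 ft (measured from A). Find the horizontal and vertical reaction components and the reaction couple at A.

A_x = 0, A_y = 34.01 kip, M_A = 631.7 kip·ft

Resultant of the distributed load: 2.21 × 8.6 = 19.006 kip at 16.9 ft from A.
ΣF_x = 0: A_x = 0.
ΣF_y = 0: A_y − 15 − 2.21·8.6 = 0 → A_y = 34.01 kip.
ΣM about A: M_A − 15·20.7 − (2.21·8.6)·16.9 = 0 → M_A = 631.7 kip·ft.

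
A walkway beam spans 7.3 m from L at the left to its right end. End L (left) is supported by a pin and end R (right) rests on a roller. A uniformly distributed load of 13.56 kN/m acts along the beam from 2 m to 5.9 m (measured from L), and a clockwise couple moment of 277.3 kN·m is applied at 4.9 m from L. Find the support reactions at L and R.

L_x = 0, L_y = -13.72 kN, R_y = 66.60 kN

Resultant of the distributed load: 13.56 × 3.9 = 52.884 kN at 3.95 m from L.
Taking moments about L: R_y·7.3 − (13.56·3.9)·3.95 − 277.3 = 0 → R_y = 486.1918/7.3 = 66.6016 ≈ 66.60 kN.
ΣF_y = 0: L_y + 66.6016 − 13.56·3.9 = 0 → L_y = -13.72 kN.
ΣF_x = 0: no horizontal applied forces, so L_x = 0.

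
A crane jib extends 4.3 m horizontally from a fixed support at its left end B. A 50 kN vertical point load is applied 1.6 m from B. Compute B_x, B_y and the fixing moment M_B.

ΣF_x = 0: B_x = 0.
ΣF_y = 0: B_y − 50 = 0 → B_y = 50.00 kN.
ΣM about B: M_B − 50·1.6 = 0 → M_B = 80.00 kN·m.

B_x = 0, B_y = 50.00 kN, M_B = 80.00 kN·m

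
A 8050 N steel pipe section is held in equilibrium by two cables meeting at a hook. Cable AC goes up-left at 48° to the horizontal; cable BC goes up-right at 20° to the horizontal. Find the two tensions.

T_AC = 8159 N, T_BC = 5810 N

ΣF_x = 0: −T_AC·cos48° + T_BC·cos20° = 0 → T_BC = 0.712074·T_AC.
ΣF_y = 0: T_AC·sin48° + T_BC·sin20° = 8050.
Substitute: T_AC·(0.743145 + 0.712074·0.34202) = 8050 → T_AC = 8158.6 ≈ 8159 N.
Then T_BC = 0.712074 × 8158.6 = 5810 N.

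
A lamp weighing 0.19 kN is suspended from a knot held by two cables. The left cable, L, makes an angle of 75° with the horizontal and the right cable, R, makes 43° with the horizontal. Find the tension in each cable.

ΣF_x = 0: −T_L·cos75° + T_R·cos43° = 0 → T_R = 0.35389·T_L.
ΣF_y = 0: T_L·sin75° + T_R·sin43° = 0.19.
Substitute: T_L·(0.965926 + 0.35389·0.681998) = 0.19 → T_L = 0.157379 ≈ 0.1574 kN.
Then T_R = 0.35389 × 0.157379 = 0.05569 kN.

T_L = 0.1574 kN, T_R = 0.05569 kN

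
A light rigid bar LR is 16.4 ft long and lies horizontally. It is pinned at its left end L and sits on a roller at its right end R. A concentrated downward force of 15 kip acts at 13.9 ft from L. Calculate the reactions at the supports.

ΣM about L: R_y·16.4 − 15·13.9 = 0 → R_y = 208.5/16.4 = 12.7134 ≈ 12.71 kip.
ΣF_y = 0: L_y + 12.7134 − 15 = 0 → L_y = 2.287 kip.
ΣF_x = 0: no horizontal applied forces, so L_x = 0.

L_x = 0, L_y = 2.287 kip, R_y = 12.71 kip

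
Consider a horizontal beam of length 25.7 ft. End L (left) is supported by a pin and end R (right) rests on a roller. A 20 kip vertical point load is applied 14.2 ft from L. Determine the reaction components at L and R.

Moments about L: R_y·25.7 − 20·14.2 = 0 → R_y = 284/25.7 = 11.0506 ≈ 11.05 kip.
ΣF_y = 0: L_y + 11.0506 − 20 = 0 → L_y = 8.949 kip.
ΣF_x = 0: no horizontal applied forces, so L_x = 0.

L_x = 0, L_y = 8.949 kip, R_y = 11.05 kip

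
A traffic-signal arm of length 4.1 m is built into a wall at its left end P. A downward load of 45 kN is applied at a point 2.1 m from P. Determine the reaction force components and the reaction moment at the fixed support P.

ΣF_x = 0: P_x = 0.
ΣF_y = 0: P_y − 45 = 0 → P_y = 45.00 kN.
ΣM about P: M_P − 45·2.1 = 0 → M_P = 94.50 kN·m.

P_x = 0, P_y = 45.00 kN, M_P = 94.50 kN·m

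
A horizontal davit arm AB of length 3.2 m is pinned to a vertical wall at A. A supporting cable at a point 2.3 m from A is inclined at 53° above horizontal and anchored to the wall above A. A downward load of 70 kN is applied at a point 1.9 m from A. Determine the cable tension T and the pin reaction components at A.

ΣM about A: T·sin53°·2.3 − 70·1.9 = 0 → T = 133/(2.3·0.798636) = 72.4061 ≈ 72.41 kN.
ΣF_x = 0: A_x − T·cos53° = 0 → A_x = 72.4061 × 0.601815 = 43.58 kN.
ΣF_y = 0: A_y + T·sin53° − 70 = 0 → A_y = 70 − 72.4061 × 0.798636 = 12.17 kN.

T = 72.41 kN, A_x = 43.58 kN, A_y = 12.17 kN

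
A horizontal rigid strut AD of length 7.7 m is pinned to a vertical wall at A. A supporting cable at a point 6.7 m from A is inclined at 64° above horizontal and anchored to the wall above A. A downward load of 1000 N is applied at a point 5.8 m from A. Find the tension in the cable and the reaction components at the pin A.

T = 963.1 N, A_x = 422.2 N, A_y = 134.3 N

ΣM about A: T·sin64°·6.7 − 1000·5.8 = 0 → T = 5800/(6.7·0.898794) = 963.148 ≈ 963.1 N.
ΣF_x = 0: A_x − T·cos64° = 0 → A_x = 963.148 × 0.438371 = 422.2 N.
ΣF_y = 0: A_y + T·sin64° − 1000 = 0 → A_y = 1000 − 963.148 × 0.898794 = 134.3 N.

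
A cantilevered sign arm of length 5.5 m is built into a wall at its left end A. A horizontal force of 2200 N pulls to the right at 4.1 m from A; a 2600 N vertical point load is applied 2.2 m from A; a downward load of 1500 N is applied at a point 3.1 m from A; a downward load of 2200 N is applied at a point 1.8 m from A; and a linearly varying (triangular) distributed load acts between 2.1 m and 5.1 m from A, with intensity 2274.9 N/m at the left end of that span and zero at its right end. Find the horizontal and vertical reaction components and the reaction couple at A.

A_x = -2200 N, A_y = 9712 N, M_A = 24910 N·m

Resultant of the triangular load: ½ × 2274.9 × 3 = 3412.35 N, acting at 3.1 m from A (one-third of the span from the peak).
ΣF_x = 0: A_x + 2200 = 0 → A_x = -2200 N.
ΣF_y = 0: A_y − 2600 − 1500 − 2200 − ½·2274.9·3 = 0 → A_y = 9712 N.
ΣM about A: M_A − 2600·2.2 − 1500·3.1 − 2200·1.8 − (½·2274.9·3)·3.1 = 0 → M_A = 24910 N·m.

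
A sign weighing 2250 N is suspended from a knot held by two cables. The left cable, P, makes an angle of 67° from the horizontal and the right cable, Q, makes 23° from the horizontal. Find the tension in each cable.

T_P = 2071 N, T_Q = 879.1 N

ΣF_x = 0: −T_P·cos67° + T_Q·cos23° = 0 → T_Q = 0.424475·T_P.
ΣF_y = 0: T_P·sin67° + T_Q·sin23° = 2250.
Substitute: T_P·(0.920505 + 0.424475·0.390731) = 2250 → T_P = 2071.14 ≈ 2071 N.
Then T_Q = 0.424475 × 2071.14 = 879.1 N.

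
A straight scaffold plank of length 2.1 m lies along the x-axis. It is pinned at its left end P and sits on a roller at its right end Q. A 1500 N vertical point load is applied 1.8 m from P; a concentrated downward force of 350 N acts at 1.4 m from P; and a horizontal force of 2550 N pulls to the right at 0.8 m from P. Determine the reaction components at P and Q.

Moments about P: Q_y·2.1 − 1500·1.8 − 350·1.4 = 0 → Q_y = 3190/2.1 = 1519.05 ≈ 1519 N.
ΣF_y = 0: P_y + 1519.05 − 1500 − 350 = 0 → P_y = 331.0 N.
ΣF_x = 0: P_x + 2550 = 0 → P_x = -2550 N.

P_x = -2550 N, P_y = 331.0 N, Q_y = 1519 N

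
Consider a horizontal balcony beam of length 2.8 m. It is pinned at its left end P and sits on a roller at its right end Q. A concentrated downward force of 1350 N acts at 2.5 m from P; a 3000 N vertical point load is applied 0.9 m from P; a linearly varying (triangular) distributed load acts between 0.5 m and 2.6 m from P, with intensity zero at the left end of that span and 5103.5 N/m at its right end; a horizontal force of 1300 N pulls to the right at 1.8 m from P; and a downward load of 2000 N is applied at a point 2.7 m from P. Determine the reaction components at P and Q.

P_x = -1300 N, P_y = 3974 N, Q_y = 7734 N

Resultant of the triangular load: ½ × 5103.5 × 2.1 = 5358.675 N, acting at 1.9 m from P (one-third of the span from the peak).
ΣM about P: Q_y·2.8 − 1350·2.5 − 3000·0.9 − (½·5103.5·2.1)·1.9 − 2000·2.7 = 0 → Q_y = 21656.4825/2.8 = 7734.46 ≈ 7734 N.
ΣF_y = 0: P_y + 7734.46 − 1350 − 3000 − ½·5103.5·2.1 − 2000 = 0 → P_y = 3974 N.
ΣF_x = 0: P_x + 1300 = 0 → P_x = -1300 N.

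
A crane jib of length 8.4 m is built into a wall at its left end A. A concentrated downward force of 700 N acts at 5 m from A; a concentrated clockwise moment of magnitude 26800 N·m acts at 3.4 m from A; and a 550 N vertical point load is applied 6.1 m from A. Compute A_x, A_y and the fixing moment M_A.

ΣF_x = 0: A_x = 0.
ΣF_y = 0: A_y − 700 − 550 = 0 → A_y = 1250 N.
ΣM about A: M_A − 700·5 − 26800 − 550·6.1 = 0 → M_A = 33660 N·m.

A_x = 0, A_y = 1250 N, M_A = 33660 N·m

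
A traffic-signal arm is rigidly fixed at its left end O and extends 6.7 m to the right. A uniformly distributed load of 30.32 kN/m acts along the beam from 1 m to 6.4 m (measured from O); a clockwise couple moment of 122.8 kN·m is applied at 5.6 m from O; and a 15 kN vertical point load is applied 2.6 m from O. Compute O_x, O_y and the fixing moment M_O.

Resultant of the distributed load: 30.32 × 5.4 = 163.728 kN at 3.7 m from O.
ΣF_x = 0: O_x = 0.
ΣF_y = 0: O_y − 30.32·5.4 − 15 = 0 → O_y = 178.7 kN.
ΣM about O: M_O − (30.32·5.4)·3.7 − 122.8 − 15·2.6 = 0 → M_O = 767.6 kN·m.

O_x = 0, O_y = 178.7 kN, M_O = 767.6 kN·m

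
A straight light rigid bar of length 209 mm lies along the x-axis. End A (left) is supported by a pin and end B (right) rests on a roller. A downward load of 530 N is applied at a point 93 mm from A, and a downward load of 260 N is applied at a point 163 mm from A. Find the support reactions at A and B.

A_x = 0, A_y = 351.4 N, B_y = 438.6 N

ΣM about A: B_y·209 − 530·93 − 260·163 = 0 → B_y = 91670/209 = 438.612 ≈ 438.6 N.
ΣF_y = 0: A_y + 438.612 − 530 − 260 = 0 → A_y = 351.4 N.
ΣF_x = 0: no horizontal applied forces, so A_x = 0.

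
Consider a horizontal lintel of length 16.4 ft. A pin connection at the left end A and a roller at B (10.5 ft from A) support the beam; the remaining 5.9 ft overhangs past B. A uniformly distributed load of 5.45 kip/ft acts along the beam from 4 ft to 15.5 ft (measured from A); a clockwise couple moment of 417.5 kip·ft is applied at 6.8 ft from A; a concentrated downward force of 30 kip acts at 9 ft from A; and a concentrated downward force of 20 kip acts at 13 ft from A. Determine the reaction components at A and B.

Resultant of the distributed load: 5.45 × 11.5 = 62.675 kip at 9.75 ft from A.
ΣM about A: B_y·10.5 − (5.45·11.5)·9.75 − 417.5 − 30·9 − 20·13 = 0 → B_y = 1558.58125/10.5 = 148.436 ≈ 148.4 kip.
ΣF_y = 0: A_y + 148.436 − 5.45·11.5 − 30 − 20 = 0 → A_y = -35.76 kip.
ΣF_x = 0: no horizontal applied forces, so A_x = 0.

A_x = 0, A_y = -35.76 kip, B_y = 148.4 kip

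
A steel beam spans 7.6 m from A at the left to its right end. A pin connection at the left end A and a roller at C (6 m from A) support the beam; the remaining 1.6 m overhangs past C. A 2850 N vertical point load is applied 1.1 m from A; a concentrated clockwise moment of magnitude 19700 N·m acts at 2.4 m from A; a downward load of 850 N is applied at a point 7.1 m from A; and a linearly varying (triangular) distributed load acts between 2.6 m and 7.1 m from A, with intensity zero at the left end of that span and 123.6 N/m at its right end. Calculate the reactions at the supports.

Resultant of the triangular load: ½ × 123.6 × 4.5 = 278.1 N, acting at 5.6 m from A (one-third of the span from the peak).
Moments about A: C_y·6 − 2850·1.1 − 19700 − 850·7.1 − (½·123.6·4.5)·5.6 = 0 → C_y = 30427.36/6 = 5071.23 ≈ 5071 N.
ΣF_y = 0: A_y + 5071.23 − 2850 − 850 − ½·123.6·4.5 = 0 → A_y = -1093 N.
ΣF_x = 0: no horizontal applied forces, so A_x = 0.

A_x = 0, A_y = -1093 N, C_y = 5071 N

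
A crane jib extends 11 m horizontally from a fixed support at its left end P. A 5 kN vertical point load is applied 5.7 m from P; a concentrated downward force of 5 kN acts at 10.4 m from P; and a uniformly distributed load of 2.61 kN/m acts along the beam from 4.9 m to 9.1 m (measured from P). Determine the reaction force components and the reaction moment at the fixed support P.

Resultant of the distributed load: 2.61 × 4.2 = 10.962 kN at 7 m from P.
ΣF_x = 0: P_x = 0.
ΣF_y = 0: P_y − 5 − 5 − 2.61·4.2 = 0 → P_y = 20.96 kN.
ΣM about P: M_P − 5·5.7 − 5·10.4 − (2.61·4.2)·7 = 0 → M_P = 157.2 kN·m.

P_x = 0, P_y = 20.96 kN, M_P = 157.2 kN·m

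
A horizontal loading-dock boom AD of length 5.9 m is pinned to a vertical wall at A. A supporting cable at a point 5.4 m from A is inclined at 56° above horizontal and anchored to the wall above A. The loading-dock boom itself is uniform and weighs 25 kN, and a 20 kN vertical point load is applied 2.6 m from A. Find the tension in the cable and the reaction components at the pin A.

T = 28.09 kN, A_x = 15.71 kN, A_y = 21.71 kN

ΣM about A: T·sin56°·5.4 − 25·2.95 − 20·2.6 = 0 → T = 125.75/(5.4·0.829038) = 28.0892 ≈ 28.09 kN.
ΣF_x = 0: A_x − T·cos56° = 0 → A_x = 28.0892 × 0.559193 = 15.71 kN.
ΣF_y = 0: A_y + T·sin56° − 25 − 20 = 0 → A_y = 45 − 28.0892 × 0.829038 = 21.71 kN.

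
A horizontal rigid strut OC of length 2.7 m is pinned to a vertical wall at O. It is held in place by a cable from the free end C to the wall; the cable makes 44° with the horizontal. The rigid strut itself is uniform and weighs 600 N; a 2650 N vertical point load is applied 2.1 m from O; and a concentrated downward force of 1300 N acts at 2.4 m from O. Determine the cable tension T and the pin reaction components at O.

ΣM about O: T·sin44°·2.7 − 600·1.35 − 2650·2.1 − 1300·2.4 = 0 → T = 9495/(2.7·0.694658) = 5062.44 ≈ 5062 N.
ΣF_x = 0: O_x − T·cos44° = 0 → O_x = 5062.44 × 0.71934 = 3642 N.
ΣF_y = 0: O_y + T·sin44° − 600 − 2650 − 1300 = 0 → O_y = 4550 − 5062.44 × 0.694658 = 1033 N.

T = 5062 N, O_x = 3642 N, O_y = 1033 N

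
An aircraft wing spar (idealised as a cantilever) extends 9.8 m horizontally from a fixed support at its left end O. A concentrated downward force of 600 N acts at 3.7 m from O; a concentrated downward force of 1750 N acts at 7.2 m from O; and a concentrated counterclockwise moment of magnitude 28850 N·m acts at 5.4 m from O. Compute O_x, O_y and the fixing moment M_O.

ΣF_x = 0: O_x = 0.
ΣF_y = 0: O_y − 600 − 1750 = 0 → O_y = 2350 N.
ΣM about O: M_O − 600·3.7 − 1750·7.2 + 28850 = 0 → M_O = -14030 N·m.

O_x = 0, O_y = 2350 N, M_O = -14030 N·m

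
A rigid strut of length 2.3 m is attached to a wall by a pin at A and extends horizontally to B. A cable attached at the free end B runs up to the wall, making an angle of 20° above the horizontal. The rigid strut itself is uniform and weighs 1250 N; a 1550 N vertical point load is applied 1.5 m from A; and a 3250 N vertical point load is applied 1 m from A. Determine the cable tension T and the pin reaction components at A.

T = 8914 N, A_x = 8377 N, A_y = 3001 N

ΣM about A: T·sin20°·2.3 − 1250·1.15 − 1550·1.5 − 3250·1 = 0 → T = 7012.5/(2.3·0.34202) = 8914.43 ≈ 8914 N.
ΣF_x = 0: A_x − T·cos20° = 0 → A_x = 8914.43 × 0.939693 = 8377 N.
ΣF_y = 0: A_y + T·sin20° − 1250 − 1550 − 3250 = 0 → A_y = 6050 − 8914.43 × 0.34202 = 3001 N.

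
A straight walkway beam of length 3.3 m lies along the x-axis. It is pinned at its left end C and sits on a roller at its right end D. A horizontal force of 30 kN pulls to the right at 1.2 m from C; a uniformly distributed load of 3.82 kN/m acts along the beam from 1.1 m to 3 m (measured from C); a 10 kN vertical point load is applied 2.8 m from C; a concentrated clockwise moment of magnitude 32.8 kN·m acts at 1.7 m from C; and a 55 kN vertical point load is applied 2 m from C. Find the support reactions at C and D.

C_x = -30.00 kN, C_y = 15.99 kN, D_y = 56.27 kN

Resultant of the distributed load: 3.82 × 1.9 = 7.258 kN at 2.05 m from C.
Taking moments about C: D_y·3.3 − (3.82·1.9)·2.05 − 10·2.8 − 32.8 − 55·2 = 0 → D_y = 185.6789/3.3 = 56.2663 ≈ 56.27 kN.
ΣF_y = 0: C_y + 56.2663 − 3.82·1.9 − 10 − 55 = 0 → C_y = 15.99 kN.
ΣF_x = 0: C_x + 30 = 0 → C_x = -30.00 kN.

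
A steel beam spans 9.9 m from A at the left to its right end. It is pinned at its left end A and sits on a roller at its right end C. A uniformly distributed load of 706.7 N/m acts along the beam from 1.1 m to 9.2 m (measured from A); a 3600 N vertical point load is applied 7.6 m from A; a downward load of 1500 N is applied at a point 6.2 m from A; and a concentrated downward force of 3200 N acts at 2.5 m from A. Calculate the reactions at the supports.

Resultant of the distributed load: 706.7 × 8.1 = 5724.27 N at 5.15 m from A.
ΣM about A: C_y·9.9 − (706.7·8.1)·5.15 − 3600·7.6 − 1500·6.2 − 3200·2.5 = 0 → C_y = 74139.9905/9.9 = 7488.89 ≈ 7489 N.
ΣF_y = 0: A_y + 7488.89 − 706.7·8.1 − 3600 − 1500 − 3200 = 0 → A_y = 6535 N.
ΣF_x = 0: no horizontal applied forces, so A_x = 0.

A_x = 0, A_y = 6535 N, C_y = 7489 N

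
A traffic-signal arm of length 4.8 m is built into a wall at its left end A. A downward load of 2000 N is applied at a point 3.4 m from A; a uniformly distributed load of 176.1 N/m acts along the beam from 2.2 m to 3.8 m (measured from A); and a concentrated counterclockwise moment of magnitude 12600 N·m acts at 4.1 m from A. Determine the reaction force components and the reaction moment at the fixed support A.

A_x = 0, A_y = 2282 N, M_A = -4955 N·m

Resultant of the distributed load: 176.1 × 1.6 = 281.76 N at 3 m from A.
ΣF_x = 0: A_x = 0.
ΣF_y = 0: A_y − 2000 − 176.1·1.6 = 0 → A_y = 2282 N.
ΣM about A: M_A − 2000·3.4 − (176.1·1.6)·3 + 12600 = 0 → M_A = -4955 N·m.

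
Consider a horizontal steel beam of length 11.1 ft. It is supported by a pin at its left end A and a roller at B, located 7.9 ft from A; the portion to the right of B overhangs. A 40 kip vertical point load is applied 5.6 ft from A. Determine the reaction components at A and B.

Moments about A: B_y·7.9 − 40·5.6 = 0 → B_y = 224/7.9 = 28.3544 ≈ 28.35 kip.
ΣF_y = 0: A_y + 28.3544 − 40 = 0 → A_y = 11.65 kip.
ΣF_x = 0: no horizontal applied forces, so A_x = 0.

A_x = 0, A_y = 11.65 kip, B_y = 28.35 kip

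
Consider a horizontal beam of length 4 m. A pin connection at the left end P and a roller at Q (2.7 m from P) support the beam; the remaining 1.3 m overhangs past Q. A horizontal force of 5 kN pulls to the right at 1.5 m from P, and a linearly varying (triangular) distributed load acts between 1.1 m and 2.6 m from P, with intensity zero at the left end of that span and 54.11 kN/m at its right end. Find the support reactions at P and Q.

Resultant of the triangular load: ½ × 54.11 × 1.5 = 40.5825 kN, acting at 2.1 m from P (one-third of the span from the peak).
ΣM about P: Q_y·2.7 − (½·54.11·1.5)·2.1 = 0 → Q_y = 85.22325/2.7 = 31.5642 ≈ 31.56 kN.
ΣF_y = 0: P_y + 31.5642 − ½·54.11·1.5 = 0 → P_y = 9.018 kN.
ΣF_x = 0: P_x + 5 = 0 → P_x = -5.000 kN.

P_x = -5.000 kN, P_y = 9.018 kN, Q_y = 31.56 kN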